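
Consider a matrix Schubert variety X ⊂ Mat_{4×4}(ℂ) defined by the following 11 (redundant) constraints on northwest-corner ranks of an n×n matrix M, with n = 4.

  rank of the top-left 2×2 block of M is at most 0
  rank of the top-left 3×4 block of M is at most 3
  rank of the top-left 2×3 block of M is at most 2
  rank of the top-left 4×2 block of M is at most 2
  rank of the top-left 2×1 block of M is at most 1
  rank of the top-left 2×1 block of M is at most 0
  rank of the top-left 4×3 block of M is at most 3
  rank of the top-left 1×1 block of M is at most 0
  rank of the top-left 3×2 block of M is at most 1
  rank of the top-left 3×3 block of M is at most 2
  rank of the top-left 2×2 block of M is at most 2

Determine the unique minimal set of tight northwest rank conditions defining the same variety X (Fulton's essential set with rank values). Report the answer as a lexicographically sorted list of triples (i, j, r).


Reconstructing r_w from the 11 given conditions:

  0, 0, 1, 1
  0, 0, 1, 2
  1, 1, 2, 3
  1, 2, 3, 4

so w = (3, 4, 1, 2).

Fulton essential set (1 of the 4 Rothe cells):

[(2, 2, 0)]


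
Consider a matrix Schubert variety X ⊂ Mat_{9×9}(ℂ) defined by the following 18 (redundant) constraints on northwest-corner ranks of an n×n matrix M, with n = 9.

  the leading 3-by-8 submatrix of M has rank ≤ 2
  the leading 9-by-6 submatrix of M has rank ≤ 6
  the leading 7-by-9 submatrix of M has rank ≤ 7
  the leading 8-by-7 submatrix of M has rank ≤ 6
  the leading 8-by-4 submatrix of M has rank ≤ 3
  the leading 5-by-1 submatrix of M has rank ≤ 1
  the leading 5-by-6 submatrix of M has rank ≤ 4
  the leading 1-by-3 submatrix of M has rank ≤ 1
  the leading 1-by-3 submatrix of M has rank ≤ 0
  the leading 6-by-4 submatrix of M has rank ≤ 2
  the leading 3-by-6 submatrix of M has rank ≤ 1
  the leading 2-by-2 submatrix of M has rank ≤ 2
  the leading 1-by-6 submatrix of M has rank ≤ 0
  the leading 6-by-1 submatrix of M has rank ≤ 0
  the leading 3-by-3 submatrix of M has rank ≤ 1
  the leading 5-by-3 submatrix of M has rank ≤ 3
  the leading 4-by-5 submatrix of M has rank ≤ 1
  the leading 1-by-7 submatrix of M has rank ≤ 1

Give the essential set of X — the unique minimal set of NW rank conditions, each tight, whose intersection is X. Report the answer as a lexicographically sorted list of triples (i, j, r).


Propagating the 18 rank bounds to every northwest block:

  i=1: 0, 0, 0, 0, 0, 0, 1, 1, 1
  i=2: 0, 1, 1, 1, 1, 1, 2, 2, 2
  i=3: 0, 1, 1, 1, 1, 1, 2, 2, 3
  i=4: 0, 1, 1, 1, 1, 2, 3, 3, 4
  i=5: 0, 1, 2, 2, 2, 3, 4, 4, 5
  i=6: 0, 1, 2, 2, 3, 4, 5, 5, 6
  i=7: 1, 2, 3, 3, 4, 5, 6, 6, 7
  i=8: 1, 2, 3, 3, 4, 5, 6, 7, 8
  i=9: 1, 2, 3, 4, 5, 6, 7, 8, 9

reading off 1-entries of Δ²R: w = (7, 2, 9, 6, 3, 5, 1, 8, 4).

|D(w)|=21, |Ess(w)|=7:

[(1, 6, 0), (3, 6, 1), (3, 8, 2), (4, 5, 1), (6, 1, 0), (6, 4, 2), (8, 4, 3)]


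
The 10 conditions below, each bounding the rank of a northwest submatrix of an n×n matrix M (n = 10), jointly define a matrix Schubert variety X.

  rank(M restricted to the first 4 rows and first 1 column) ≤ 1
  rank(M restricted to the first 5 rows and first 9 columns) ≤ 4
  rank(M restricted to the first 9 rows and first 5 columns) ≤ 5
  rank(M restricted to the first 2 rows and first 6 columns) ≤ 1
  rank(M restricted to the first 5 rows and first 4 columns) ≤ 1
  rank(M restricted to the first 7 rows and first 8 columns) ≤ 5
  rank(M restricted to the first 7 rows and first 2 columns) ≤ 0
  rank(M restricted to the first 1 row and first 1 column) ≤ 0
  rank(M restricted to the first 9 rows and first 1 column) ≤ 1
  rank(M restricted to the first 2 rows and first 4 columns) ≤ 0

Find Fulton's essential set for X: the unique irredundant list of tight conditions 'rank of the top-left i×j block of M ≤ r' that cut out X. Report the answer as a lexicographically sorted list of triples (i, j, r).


The tightest implied rank at each (i,j), from the 10 conditions:

  0  0  0  0  1  1  1  1  1  1
  0  0  0  0  1  1  2  2  2  2
  0  0  1  1  2  2  3  3  3  3
  0  0  1  1  2  3  4  4  4  4
  0  0  1  1  2  3  4  4  4  5
  0  0  1  2  3  4  5  5  5  6
  0  0  1  2  3  4  5  5  6  7
  1  1  2  3  4  5  6  6  7  8
  1  2  3  4  5  6  7  7  8  9
  1  2  3  4  5  6  7  8  9  10

hence w(1..10) = (5, 7, 3, 6, 10, 4, 9, 1, 2, 8).

Rothe diagram D(w) (24 cells), 6 SE-corners (essential conditions):

[(2, 4, 0), (2, 6, 1), (5, 4, 1), (5, 9, 4), (7, 2, 0), (7, 8, 5)]


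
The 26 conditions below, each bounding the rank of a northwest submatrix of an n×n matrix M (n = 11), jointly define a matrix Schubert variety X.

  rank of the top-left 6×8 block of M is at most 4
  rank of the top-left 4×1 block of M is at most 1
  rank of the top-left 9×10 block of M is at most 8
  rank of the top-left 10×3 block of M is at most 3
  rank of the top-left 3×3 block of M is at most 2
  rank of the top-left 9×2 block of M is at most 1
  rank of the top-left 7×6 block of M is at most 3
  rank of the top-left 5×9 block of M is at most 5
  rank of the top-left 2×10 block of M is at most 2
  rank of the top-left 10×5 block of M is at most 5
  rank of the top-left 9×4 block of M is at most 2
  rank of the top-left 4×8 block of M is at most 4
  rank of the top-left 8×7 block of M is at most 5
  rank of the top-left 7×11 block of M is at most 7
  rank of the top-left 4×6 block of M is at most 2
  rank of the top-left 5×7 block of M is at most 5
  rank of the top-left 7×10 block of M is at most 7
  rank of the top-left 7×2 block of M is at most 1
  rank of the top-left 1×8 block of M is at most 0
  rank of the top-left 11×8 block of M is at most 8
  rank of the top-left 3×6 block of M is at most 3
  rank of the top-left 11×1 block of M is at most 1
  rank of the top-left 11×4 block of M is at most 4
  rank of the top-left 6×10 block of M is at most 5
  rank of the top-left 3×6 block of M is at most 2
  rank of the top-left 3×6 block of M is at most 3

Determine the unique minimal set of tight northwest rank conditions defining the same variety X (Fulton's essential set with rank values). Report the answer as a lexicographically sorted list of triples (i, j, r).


The tightest implied rank at each (i,j), from the 26 conditions:

  0, 0, 0, 0, 0, 0, 0, 0, 1, 1, 1
  1, 1, 1, 1, 1, 1, 1, 1, 2, 2, 2
  1, 1, 2, 2, 2, 2, 2, 2, 3, 3, 3
  1, 1, 2, 2, 2, 2, 3, 3, 4, 4, 4
  1, 1, 2, 2, 3, 3, 4, 4, 5, 5, 5
  1, 1, 2, 2, 3, 3, 4, 4, 5, 5, 6
  1, 1, 2, 2, 3, 3, 4, 5, 6, 6, 7
  1, 1, 2, 2, 3, 4, 5, 6, 7, 7, 8
  1, 1, 2, 2, 3, 4, 5, 6, 7, 8, 9
  1, 2, 3, 3, 4, 5, 6, 7, 8, 9, 10
  1, 2, 3, 4, 5, 6, 7, 8, 9, 10, 11

the unique w with this rank table is (9, 1, 3, 7, 5, 11, 8, 6, 10, 2, 4).

|D(w)|=27, |Ess(w)|=7:

[(1, 8, 0), (4, 6, 2), (6, 8, 4), (6, 10, 5), (7, 6, 3), (9, 2, 1), (9, 4, 2)]


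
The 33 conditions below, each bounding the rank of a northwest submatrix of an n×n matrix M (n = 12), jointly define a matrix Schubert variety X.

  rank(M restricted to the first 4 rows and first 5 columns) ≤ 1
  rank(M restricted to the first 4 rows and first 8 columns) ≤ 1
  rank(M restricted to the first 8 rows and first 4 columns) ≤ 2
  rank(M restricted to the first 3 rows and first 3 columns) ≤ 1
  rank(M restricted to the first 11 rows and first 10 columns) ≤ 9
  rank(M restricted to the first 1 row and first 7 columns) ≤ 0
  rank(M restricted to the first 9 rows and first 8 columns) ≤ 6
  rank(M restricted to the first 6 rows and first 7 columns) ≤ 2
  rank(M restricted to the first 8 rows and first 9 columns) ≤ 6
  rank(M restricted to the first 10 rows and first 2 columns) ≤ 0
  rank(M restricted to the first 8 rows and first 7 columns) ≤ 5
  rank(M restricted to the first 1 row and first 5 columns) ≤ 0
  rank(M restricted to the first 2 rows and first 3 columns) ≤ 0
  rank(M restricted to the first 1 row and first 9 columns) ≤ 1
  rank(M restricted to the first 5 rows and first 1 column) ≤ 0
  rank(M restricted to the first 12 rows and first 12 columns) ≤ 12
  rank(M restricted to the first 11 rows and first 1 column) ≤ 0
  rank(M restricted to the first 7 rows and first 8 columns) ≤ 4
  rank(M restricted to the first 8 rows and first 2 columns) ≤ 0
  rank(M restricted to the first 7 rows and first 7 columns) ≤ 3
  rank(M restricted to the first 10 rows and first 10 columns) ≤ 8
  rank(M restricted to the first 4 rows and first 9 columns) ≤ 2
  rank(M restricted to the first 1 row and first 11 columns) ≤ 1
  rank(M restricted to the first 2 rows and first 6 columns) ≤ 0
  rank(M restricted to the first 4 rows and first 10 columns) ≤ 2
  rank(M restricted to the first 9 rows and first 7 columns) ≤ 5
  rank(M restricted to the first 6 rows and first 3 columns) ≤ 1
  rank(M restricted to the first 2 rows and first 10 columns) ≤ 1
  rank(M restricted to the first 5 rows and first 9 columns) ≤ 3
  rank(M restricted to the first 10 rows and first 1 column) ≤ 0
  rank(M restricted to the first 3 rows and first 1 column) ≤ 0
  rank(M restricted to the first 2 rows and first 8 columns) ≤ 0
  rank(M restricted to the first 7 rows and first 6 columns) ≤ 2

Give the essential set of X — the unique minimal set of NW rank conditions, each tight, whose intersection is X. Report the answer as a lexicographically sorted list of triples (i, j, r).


Computing R[i][j] = min implied NW-rank bound (n=12, 33 conditions):

  R[1]: 0, 0, 0, 0, 0, 0, 0, 0, 1, 1, 1, 1
  R[2]: 0, 0, 0, 0, 0, 0, 0, 0, 1, 1, 2, 2
  R[3]: 0, 0, 1, 1, 1, 1, 1, 1, 2, 2, 3, 3
  R[4]: 0, 0, 1, 1, 1, 1, 1, 1, 2, 2, 3, 4
  R[5]: 0, 0, 1, 2, 2, 2, 2, 2, 3, 3, 4, 5
  R[6]: 0, 0, 1, 2, 2, 2, 2, 3, 4, 4, 5, 6
  R[7]: 0, 0, 1, 2, 2, 2, 3, 4, 5, 5, 6, 7
  R[8]: 0, 0, 1, 2, 3, 3, 4, 5, 6, 6, 7, 8
  R[9]: 0, 0, 1, 2, 3, 4, 5, 6, 7, 7, 8, 9
  R[10]: 0, 0, 1, 2, 3, 4, 5, 6, 7, 8, 9, 10
  R[11]: 0, 1, 2, 3, 4, 5, 6, 7, 8, 9, 10, 11
  R[12]: 1, 2, 3, 4, 5, 6, 7, 8, 9, 10, 11, 12

reading off 1-entries of Δ²R: w = (9, 11, 3, 12, 4, 8, 7, 5, 6, 10, 2, 1).

Fulton essential set (8 of the 45 Rothe cells):

[(2, 8, 0), (2, 10, 1), (4, 8, 1), (4, 10, 2), (6, 7, 2), (7, 6, 2), (10, 2, 0), (11, 1, 0)]


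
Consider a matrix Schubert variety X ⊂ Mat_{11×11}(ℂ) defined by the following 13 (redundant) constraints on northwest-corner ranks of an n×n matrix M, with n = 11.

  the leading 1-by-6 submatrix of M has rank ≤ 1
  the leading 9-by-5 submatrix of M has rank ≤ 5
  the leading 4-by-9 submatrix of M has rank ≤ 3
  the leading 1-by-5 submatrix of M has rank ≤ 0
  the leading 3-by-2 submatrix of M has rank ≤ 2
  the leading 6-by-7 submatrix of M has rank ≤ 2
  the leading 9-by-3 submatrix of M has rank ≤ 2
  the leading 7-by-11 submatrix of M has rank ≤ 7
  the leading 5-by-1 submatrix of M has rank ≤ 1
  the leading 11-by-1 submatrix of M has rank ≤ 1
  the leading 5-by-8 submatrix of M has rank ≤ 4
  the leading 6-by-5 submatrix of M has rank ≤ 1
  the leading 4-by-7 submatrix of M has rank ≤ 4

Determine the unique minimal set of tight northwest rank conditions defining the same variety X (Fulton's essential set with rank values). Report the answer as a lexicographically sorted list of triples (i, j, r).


Rank table r_w(11×11) implied by the 13 constraints:

  R[1]: 0  0  0  0  0  1  1  1  1  1  1
  R[2]: 1  1  1  1  1  2  2  2  2  2  2
  R[3]: 1  1  1  1  1  2  2  3  3  3  3
  R[4]: 1  1  1  1  1  2  2  3  3  4  4
  R[5]: 1  1  1  1  1  2  2  3  4  5  5
  R[6]: 1  1  1  1  1  2  2  3  4  5  6
  R[7]: 1  2  2  2  2  3  3  4  5  6  7
  R[8]: 1  2  2  3  3  4  4  5  6  7  8
  R[9]: 1  2  2  3  4  5  5  6  7  8  9
  R[10]: 1  2  3  4  5  6  6  7  8  9  10
  R[11]: 1  2  3  4  5  6  7  8  9  10  11

hence w(1..11) = (6, 1, 8, 10, 9, 11, 2, 4, 5, 3, 7).

ℓ(w)=28; the 5 essential cells (i,j,r):

[(1, 5, 0), (4, 9, 3), (6, 5, 1), (6, 7, 2), (9, 3, 2)]


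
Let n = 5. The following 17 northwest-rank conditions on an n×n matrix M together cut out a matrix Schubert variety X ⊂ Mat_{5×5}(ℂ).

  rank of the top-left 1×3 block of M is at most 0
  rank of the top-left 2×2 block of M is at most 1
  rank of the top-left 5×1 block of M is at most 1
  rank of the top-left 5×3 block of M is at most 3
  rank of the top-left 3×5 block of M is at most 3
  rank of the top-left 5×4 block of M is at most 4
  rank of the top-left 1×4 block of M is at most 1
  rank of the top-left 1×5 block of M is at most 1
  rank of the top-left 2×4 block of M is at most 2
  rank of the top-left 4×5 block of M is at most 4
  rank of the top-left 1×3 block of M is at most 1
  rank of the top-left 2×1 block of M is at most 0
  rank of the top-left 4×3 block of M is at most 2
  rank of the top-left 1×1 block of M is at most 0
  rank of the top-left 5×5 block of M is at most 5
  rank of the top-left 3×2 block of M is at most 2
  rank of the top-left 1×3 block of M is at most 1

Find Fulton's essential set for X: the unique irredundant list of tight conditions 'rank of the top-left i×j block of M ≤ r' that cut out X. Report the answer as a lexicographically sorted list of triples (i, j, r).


Recovering R(i,j) via the rank-extension bound from the 17 conditions:

  R[1]: 0, 0, 0, 1, 1
  R[2]: 0, 1, 1, 2, 2
  R[3]: 1, 2, 2, 3, 3
  R[4]: 1, 2, 2, 3, 4
  R[5]: 1, 2, 3, 4, 5

the unique w with this rank table is (4, 2, 1, 5, 3).

D(w) has 5 cells with 3 SE-corners; essential set:

[(1, 3, 0), (2, 1, 0), (4, 3, 2)]


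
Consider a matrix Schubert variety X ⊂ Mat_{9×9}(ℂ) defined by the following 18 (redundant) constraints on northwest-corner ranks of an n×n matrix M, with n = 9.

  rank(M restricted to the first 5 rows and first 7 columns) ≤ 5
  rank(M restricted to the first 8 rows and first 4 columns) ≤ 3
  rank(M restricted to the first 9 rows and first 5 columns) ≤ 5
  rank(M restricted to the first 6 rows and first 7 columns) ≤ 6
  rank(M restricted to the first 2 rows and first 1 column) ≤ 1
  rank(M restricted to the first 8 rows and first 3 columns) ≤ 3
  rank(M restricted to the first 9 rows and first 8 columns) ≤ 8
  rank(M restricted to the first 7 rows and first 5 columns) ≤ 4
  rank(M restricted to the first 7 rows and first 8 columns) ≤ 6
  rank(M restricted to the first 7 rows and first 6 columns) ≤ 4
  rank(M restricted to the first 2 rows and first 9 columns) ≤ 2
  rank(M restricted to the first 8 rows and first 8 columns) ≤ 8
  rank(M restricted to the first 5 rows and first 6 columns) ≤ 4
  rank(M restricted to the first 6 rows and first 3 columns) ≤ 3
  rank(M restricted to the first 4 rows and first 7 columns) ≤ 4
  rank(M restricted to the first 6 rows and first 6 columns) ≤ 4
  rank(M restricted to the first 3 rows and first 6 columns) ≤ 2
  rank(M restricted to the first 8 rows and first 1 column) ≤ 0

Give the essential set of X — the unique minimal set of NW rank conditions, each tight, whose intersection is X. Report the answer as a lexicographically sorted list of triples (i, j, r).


Rank table r_w(9×9) implied by the 18 constraints:

  0  1  1  1  1  1  1  1  1
  0  1  2  2  2  2  2  2  2
  0  1  2  2  2  2  3  3  3
  0  1  2  3  3  3  4  4  4
  0  1  2  3  4  4  5  5  5
  0  1  2  3  4  4  5  6  6
  0  1  2  3  4  4  5  6  7
  0  1  2  3  4  5  6  7  8
  1  2  3  4  5  6  7  8  9

hence w(1..9) = (2, 3, 7, 4, 5, 8, 9, 6, 1).

Rothe diagram D(w) (13 cells), 3 SE-corners (essential conditions):

[(3, 6, 2), (7, 6, 4), (8, 1, 0)]


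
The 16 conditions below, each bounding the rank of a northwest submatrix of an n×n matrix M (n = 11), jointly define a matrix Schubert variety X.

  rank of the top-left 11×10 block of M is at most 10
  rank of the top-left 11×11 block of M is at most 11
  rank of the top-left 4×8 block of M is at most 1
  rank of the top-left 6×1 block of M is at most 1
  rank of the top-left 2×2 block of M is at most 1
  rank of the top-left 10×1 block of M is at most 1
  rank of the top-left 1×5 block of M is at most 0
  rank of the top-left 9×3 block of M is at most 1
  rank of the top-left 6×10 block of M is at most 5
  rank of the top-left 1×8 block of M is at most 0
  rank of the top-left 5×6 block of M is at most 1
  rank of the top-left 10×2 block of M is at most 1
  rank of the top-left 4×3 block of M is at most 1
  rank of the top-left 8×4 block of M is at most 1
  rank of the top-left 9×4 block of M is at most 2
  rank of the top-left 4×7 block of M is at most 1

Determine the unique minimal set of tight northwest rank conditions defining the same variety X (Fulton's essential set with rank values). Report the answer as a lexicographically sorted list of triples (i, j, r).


Recovering R(i,j) via the rank-extension bound from the 16 conditions:

  i=1: 0  0  0  0  0  0  0  0  1  1  1
  i=2: 1  1  1  1  1  1  1  1  2  2  2
  i=3: 1  1  1  1  1  1  1  1  2  3  3
  i=4: 1  1  1  1  1  1  1  1  2  3  4
  i=5: 1  1  1  1  1  1  2  2  3  4  5
  i=6: 1  1  1  1  2  2  3  3  4  5  6
  i=7: 1  1  1  1  2  3  4  4  5  6  7
  i=8: 1  1  1  1  2  3  4  5  6  7  8
  i=9: 1  1  1  2  3  4  5  6  7  8  9
  i=10: 1  1  2  3  4  5  6  7  8  9  10
  i=11: 1  2  3  4  5  6  7  8  9  10  11

hence w(1..11) = (9, 1, 10, 11, 7, 5, 6, 8, 4, 3, 2).

6 SE-corners of the 39-cell Rothe diagram give Ess(w):

[(1, 8, 0), (4, 8, 1), (5, 6, 1), (8, 4, 1), (9, 3, 1), (10, 2, 1)]


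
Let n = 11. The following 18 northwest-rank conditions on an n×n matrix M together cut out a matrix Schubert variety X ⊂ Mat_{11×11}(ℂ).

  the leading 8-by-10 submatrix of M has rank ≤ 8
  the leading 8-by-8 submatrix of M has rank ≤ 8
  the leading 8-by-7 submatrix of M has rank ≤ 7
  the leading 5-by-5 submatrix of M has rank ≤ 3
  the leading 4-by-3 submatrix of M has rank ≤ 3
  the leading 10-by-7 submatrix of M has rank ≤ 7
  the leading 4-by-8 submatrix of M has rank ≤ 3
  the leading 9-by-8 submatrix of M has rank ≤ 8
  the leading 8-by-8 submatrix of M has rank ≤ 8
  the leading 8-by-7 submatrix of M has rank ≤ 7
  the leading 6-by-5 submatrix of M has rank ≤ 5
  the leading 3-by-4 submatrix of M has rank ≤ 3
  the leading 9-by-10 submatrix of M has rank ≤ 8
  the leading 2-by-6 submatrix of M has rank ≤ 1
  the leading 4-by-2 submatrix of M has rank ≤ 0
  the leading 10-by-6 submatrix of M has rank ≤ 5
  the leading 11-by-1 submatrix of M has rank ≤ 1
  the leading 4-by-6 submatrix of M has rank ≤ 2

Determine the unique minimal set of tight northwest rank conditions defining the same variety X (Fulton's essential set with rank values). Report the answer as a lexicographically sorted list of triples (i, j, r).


Computing R[i][j] = min implied NW-rank bound (n=11, 18 conditions):

  R[1]: 0, 0, 1, 1, 1, 1, 1, 1, 1, 1, 1
  R[2]: 0, 0, 1, 1, 1, 1, 2, 2, 2, 2, 2
  R[3]: 0, 0, 1, 2, 2, 2, 3, 3, 3, 3, 3
  R[4]: 0, 0, 1, 2, 2, 2, 3, 3, 4, 4, 4
  R[5]: 1, 1, 2, 3, 3, 3, 4, 4, 5, 5, 5
  R[6]: 1, 2, 3, 4, 4, 4, 5, 5, 6, 6, 6
  R[7]: 1, 2, 3, 4, 5, 5, 6, 6, 7, 7, 7
  R[8]: 1, 2, 3, 4, 5, 5, 6, 7, 8, 8, 8
  R[9]: 1, 2, 3, 4, 5, 5, 6, 7, 8, 8, 9
  R[10]: 1, 2, 3, 4, 5, 5, 6, 7, 8, 9, 10
  R[11]: 1, 2, 3, 4, 5, 6, 7, 8, 9, 10, 11

the unique w with this rank table is (3, 7, 4, 9, 1, 2, 5, 8, 11, 10, 6).

|D(w)|=18, |Ess(w)|=6:

[(2, 6, 1), (4, 2, 0), (4, 6, 2), (4, 8, 3), (9, 10, 8), (10, 6, 5)]


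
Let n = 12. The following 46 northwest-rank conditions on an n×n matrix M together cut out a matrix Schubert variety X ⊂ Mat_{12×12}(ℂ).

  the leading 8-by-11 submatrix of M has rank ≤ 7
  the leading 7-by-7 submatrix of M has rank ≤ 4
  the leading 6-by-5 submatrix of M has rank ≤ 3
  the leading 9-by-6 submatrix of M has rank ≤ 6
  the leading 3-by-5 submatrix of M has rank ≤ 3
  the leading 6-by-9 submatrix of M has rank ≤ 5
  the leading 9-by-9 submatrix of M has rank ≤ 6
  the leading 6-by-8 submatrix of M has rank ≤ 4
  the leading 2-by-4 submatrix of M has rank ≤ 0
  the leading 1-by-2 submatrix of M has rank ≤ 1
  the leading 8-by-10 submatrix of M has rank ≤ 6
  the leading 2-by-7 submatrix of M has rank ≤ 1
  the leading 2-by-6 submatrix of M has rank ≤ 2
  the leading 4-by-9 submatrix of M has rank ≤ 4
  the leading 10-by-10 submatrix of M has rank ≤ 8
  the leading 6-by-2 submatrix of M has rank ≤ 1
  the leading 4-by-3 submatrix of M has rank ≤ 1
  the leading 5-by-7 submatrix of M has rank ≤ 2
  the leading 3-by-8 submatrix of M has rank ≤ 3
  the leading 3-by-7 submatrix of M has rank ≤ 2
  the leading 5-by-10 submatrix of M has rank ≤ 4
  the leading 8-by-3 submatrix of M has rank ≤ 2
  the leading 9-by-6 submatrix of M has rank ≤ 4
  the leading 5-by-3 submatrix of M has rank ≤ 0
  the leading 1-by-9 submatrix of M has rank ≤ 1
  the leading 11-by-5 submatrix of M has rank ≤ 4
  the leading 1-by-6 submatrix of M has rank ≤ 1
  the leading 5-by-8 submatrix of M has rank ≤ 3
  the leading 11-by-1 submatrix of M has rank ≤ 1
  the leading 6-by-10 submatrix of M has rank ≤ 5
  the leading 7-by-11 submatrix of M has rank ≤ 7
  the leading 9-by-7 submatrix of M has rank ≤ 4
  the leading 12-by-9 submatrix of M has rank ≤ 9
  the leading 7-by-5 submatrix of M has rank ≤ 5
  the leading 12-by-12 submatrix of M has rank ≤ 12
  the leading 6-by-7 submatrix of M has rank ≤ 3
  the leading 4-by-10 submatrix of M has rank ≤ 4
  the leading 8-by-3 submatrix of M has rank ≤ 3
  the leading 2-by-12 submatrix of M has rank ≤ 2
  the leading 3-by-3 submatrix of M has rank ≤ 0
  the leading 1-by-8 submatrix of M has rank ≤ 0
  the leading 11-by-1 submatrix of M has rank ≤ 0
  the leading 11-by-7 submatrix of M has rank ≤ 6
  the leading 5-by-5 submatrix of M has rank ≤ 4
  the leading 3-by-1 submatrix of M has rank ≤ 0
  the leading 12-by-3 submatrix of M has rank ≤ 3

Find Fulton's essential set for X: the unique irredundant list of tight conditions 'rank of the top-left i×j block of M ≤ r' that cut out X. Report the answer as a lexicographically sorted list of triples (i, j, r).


Rank table r_w(12×12) implied by the 46 constraints:

  R[1]: 0 | 0 | 0 | 0 | 0 | 0 | 0 | 0 | 1 | 1 | 1 | 1
  R[2]: 0 | 0 | 0 | 0 | 1 | 1 | 1 | 1 | 2 | 2 | 2 | 2
  R[3]: 0 | 0 | 0 | 1 | 2 | 2 | 2 | 2 | 3 | 3 | 3 | 3
  R[4]: 0 | 0 | 0 | 1 | 2 | 2 | 2 | 3 | 4 | 4 | 4 | 4
  R[5]: 0 | 0 | 0 | 1 | 2 | 2 | 2 | 3 | 4 | 4 | 5 | 5
  R[6]: 0 | 1 | 1 | 2 | 3 | 3 | 3 | 4 | 5 | 5 | 6 | 6
  R[7]: 0 | 1 | 2 | 3 | 4 | 4 | 4 | 5 | 6 | 6 | 7 | 7
  R[8]: 0 | 1 | 2 | 3 | 4 | 4 | 4 | 5 | 6 | 6 | 7 | 8
  R[9]: 0 | 1 | 2 | 3 | 4 | 4 | 4 | 5 | 6 | 7 | 8 | 9
  R[10]: 0 | 1 | 2 | 3 | 4 | 5 | 5 | 6 | 7 | 8 | 9 | 10
  R[11]: 0 | 1 | 2 | 3 | 4 | 5 | 6 | 7 | 8 | 9 | 10 | 11
  R[12]: 1 | 2 | 3 | 4 | 5 | 6 | 7 | 8 | 9 | 10 | 11 | 12

giving w = (9, 5, 4, 8, 11, 2, 3, 12, 10, 6, 7, 1) via Δ²R.

8 SE-corners of the 37-cell Rothe diagram give Ess(w):

[(1, 8, 0), (2, 4, 0), (5, 3, 0), (5, 7, 2), (5, 10, 4), (8, 10, 6), (9, 7, 4), (11, 1, 0)]


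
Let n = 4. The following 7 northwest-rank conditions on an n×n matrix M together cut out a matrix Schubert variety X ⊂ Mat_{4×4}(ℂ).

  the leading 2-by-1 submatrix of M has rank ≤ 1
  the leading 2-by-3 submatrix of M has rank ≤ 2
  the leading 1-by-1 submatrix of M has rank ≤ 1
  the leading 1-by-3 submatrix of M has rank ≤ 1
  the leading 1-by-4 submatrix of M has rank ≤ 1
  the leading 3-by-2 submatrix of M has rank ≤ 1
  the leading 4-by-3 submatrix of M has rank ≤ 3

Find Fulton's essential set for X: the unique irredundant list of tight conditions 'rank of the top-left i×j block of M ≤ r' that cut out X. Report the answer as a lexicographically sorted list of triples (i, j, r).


Computing R[i][j] = min implied NW-rank bound (n=4, 7 conditions):

  1  1  1  1
  1  1  2  2
  1  1  2  3
  1  2  3  4

hence w(1..4) = (1, 3, 4, 2).

Rothe diagram D(w) (2 cells), 1 SE-corner (essential condition):

[(3, 2, 1)]


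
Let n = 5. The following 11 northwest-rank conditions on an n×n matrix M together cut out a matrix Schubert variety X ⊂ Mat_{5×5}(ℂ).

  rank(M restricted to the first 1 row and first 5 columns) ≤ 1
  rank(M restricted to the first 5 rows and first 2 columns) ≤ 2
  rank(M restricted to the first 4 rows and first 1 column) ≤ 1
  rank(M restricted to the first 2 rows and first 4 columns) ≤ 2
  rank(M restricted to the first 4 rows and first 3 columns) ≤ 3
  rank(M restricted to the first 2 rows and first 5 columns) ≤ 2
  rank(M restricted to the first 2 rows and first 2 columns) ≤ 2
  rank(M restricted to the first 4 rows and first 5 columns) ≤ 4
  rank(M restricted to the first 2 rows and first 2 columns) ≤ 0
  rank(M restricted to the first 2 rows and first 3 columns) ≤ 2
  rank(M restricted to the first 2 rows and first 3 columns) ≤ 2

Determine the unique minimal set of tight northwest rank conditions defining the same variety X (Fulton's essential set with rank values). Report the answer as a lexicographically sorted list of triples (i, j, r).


The tightest implied rank at each (i,j), from the 11 conditions:

  i=1: 0, 0, 1, 1, 1
  i=2: 0, 0, 1, 2, 2
  i=3: 1, 1, 2, 3, 3
  i=4: 1, 2, 3, 4, 4
  i=5: 1, 2, 3, 4, 5

second differences of R give the permutation w = (3, 4, 1, 2, 5).

1 SE-corner of the 4-cell Rothe diagram gives Ess(w):

[(2, 2, 0)]


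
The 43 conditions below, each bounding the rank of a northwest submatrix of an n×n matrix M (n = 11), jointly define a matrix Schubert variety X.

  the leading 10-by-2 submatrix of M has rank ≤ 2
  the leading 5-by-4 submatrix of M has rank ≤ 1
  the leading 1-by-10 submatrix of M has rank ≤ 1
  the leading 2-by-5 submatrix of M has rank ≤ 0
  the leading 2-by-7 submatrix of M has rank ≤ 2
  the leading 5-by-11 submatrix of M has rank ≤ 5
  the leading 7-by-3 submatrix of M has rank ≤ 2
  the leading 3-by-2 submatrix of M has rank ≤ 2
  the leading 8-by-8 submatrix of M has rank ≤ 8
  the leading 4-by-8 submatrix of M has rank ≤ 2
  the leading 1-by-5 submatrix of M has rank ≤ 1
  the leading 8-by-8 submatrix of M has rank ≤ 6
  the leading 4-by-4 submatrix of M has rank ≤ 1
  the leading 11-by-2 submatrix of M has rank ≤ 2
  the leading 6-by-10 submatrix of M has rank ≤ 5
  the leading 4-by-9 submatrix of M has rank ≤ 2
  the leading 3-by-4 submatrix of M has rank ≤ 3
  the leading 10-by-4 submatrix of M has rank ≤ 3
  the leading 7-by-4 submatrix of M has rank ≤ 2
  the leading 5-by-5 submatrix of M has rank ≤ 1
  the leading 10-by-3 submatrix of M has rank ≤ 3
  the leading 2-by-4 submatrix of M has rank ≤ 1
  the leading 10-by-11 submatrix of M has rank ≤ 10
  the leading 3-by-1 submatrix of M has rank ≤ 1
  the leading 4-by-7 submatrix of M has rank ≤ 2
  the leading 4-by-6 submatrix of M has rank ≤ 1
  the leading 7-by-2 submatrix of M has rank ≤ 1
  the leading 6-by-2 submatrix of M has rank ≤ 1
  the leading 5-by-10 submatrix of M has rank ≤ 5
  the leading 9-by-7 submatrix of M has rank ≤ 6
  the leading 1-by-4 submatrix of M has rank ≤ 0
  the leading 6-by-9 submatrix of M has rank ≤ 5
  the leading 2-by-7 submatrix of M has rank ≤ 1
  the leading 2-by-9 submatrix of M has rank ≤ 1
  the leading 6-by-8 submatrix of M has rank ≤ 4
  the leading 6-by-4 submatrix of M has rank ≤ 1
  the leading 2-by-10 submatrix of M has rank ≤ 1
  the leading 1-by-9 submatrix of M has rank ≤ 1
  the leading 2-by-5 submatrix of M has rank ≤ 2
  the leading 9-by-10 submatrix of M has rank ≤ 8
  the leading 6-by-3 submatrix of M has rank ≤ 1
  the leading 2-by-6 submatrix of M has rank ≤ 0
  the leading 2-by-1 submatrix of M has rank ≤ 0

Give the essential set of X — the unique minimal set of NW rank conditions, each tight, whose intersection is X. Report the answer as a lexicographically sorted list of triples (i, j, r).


Recovering R(i,j) via the rank-extension bound from the 43 conditions:

  row 1: 0 0 0 0 0 0 1 1 1 1 1
  row 2: 0 0 0 0 0 0 1 1 1 1 2
  row 3: 1 1 1 1 1 1 2 2 2 2 3
  row 4: 1 1 1 1 1 1 2 2 2 3 4
  row 5: 1 1 1 1 1 2 3 3 3 4 5
  row 6: 1 1 1 1 2 3 4 4 4 5 6
  row 7: 1 1 2 2 3 4 5 5 5 6 7
  row 8: 1 2 3 3 4 5 6 6 6 7 8
  row 9: 1 2 3 3 4 5 6 7 7 8 9
  row 10: 1 2 3 3 4 5 6 7 8 9 10
  row 11: 1 2 3 4 5 6 7 8 9 10 11

so w = (7, 11, 1, 10, 6, 5, 3, 2, 8, 9, 4).

|D(w)|=32, |Ess(w)|=8:

[(2, 6, 0), (2, 10, 1), (4, 6, 1), (4, 9, 2), (5, 5, 1), (6, 4, 1), (7, 2, 1), (10, 4, 3)]


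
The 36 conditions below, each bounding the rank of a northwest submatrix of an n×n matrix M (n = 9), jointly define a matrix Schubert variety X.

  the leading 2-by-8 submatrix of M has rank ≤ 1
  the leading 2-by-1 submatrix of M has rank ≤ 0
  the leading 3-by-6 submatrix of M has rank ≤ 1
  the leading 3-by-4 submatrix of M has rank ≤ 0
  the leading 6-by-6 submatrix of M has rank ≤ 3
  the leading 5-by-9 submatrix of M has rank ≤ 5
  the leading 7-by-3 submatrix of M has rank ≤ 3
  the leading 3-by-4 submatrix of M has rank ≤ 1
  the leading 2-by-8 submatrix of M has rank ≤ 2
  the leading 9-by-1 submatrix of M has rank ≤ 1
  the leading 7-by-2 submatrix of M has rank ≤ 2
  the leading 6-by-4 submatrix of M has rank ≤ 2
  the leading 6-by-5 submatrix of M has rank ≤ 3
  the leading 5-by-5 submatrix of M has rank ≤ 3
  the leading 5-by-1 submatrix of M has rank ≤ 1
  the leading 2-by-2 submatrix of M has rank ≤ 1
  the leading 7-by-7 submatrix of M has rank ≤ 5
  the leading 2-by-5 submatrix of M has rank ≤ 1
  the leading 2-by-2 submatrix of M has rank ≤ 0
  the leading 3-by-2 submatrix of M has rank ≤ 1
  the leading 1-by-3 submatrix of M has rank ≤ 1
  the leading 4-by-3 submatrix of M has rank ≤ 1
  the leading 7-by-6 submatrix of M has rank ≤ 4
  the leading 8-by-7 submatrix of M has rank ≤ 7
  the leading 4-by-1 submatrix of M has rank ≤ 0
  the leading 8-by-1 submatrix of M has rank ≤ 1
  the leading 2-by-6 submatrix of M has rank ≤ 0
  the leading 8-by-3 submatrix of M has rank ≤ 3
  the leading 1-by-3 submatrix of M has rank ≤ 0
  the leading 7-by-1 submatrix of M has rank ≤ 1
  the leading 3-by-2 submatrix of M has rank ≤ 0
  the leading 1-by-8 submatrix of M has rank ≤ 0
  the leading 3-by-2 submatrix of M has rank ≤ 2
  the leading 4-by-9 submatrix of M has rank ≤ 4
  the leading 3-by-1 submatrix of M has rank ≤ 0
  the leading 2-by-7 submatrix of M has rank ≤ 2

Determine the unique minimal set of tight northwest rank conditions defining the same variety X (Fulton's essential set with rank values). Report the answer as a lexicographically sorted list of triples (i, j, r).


Rank table r_w(9×9) implied by the 36 constraints:

  0  0  0  0  0  0  0  0  1
  0  0  0  0  0  0  1  1  2
  0  0  0  0  1  1  2  2  3
  0  1  1  1  2  2  3  3  4
  1  2  2  2  3  3  4  4  5
  1  2  2  2  3  3  4  5  6
  1  2  3  3  4  4  5  6  7
  1  2  3  4  5  5  6  7  8
  1  2  3  4  5  6  7  8  9

so w = (9, 7, 5, 2, 1, 8, 3, 4, 6).

D(w) has 22 cells with 6 SE-corners; essential set:

[(1, 8, 0), (2, 6, 0), (3, 4, 0), (4, 1, 0), (6, 4, 2), (6, 6, 3)]


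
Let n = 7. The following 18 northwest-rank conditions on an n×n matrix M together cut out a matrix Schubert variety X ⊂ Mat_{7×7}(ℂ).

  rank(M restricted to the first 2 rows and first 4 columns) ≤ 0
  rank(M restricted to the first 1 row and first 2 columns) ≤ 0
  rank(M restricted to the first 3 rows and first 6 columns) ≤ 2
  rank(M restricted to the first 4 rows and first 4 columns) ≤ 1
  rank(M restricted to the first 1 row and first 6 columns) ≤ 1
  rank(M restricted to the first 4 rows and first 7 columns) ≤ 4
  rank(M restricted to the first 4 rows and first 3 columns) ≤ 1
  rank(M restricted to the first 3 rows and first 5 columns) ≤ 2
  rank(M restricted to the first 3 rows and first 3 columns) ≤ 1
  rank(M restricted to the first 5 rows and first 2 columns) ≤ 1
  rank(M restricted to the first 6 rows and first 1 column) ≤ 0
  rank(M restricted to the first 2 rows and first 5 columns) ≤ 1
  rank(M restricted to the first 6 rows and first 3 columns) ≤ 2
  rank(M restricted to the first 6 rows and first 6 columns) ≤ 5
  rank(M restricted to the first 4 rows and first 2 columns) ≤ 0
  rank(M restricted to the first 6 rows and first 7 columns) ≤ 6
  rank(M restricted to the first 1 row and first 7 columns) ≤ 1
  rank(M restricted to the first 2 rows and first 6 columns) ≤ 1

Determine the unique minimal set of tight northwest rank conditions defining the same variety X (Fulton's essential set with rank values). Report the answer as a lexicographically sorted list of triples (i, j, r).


Computing R[i][j] = min implied NW-rank bound (n=7, 18 conditions):

  0  0  0  0  1  1  1
  0  0  0  0  1  1  2
  0  0  1  1  2  2  3
  0  0  1  1  2  3  4
  0  1  2  2  3  4  5
  0  1  2  3  4  5  6
  1  2  3  4  5  6  7

giving w = (5, 7, 3, 6, 2, 4, 1) via Δ²R.

Rothe diagram D(w) (16 cells), 5 SE-corners (essential conditions):

[(2, 4, 0), (2, 6, 1), (4, 2, 0), (4, 4, 1), (6, 1, 0)]


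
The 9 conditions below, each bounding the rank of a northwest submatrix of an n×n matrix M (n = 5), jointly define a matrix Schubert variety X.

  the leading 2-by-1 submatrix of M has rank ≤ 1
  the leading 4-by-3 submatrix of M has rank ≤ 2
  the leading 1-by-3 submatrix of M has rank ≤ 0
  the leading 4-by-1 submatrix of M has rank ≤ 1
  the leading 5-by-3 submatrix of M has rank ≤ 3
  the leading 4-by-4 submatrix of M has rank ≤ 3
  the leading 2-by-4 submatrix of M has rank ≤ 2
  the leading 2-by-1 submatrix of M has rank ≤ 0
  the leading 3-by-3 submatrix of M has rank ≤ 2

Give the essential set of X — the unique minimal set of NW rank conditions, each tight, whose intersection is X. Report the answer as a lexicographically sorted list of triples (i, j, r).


Computing R[i][j] = min implied NW-rank bound (n=5, 9 conditions):

  i=1: 0 | 0 | 0 | 1 | 1
  i=2: 0 | 1 | 1 | 2 | 2
  i=3: 1 | 2 | 2 | 3 | 3
  i=4: 1 | 2 | 2 | 3 | 4
  i=5: 1 | 2 | 3 | 4 | 5

second differences of R give the permutation w = (4, 2, 1, 5, 3).

ℓ(w)=5; the 3 essential cells (i,j,r):

[(1, 3, 0), (2, 1, 0), (4, 3, 2)]


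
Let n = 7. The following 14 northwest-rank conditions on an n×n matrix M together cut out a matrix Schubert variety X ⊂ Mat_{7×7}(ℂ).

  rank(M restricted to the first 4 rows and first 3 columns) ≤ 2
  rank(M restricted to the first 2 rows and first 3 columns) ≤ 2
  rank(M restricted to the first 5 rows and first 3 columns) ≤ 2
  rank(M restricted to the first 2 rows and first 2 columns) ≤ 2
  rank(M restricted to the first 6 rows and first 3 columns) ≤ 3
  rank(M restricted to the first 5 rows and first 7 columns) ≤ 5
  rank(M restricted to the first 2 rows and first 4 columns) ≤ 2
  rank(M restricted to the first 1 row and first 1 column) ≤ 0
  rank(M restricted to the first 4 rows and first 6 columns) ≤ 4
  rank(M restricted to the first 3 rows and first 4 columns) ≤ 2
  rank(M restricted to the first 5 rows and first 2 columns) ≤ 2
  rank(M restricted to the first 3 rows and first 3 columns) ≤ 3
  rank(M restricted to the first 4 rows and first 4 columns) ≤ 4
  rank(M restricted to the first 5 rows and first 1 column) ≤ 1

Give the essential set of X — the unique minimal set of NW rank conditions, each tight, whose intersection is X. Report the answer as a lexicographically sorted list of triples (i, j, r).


The tightest implied rank at each (i,j), from the 14 conditions:

  0  1  1  1  1  1  1
  1  2  2  2  2  2  2
  1  2  2  2  3  3  3
  1  2  2  3  4  4  4
  1  2  2  3  4  5  5
  1  2  3  4  5  6  6
  1  2  3  4  5  6  7

the unique w with this rank table is (2, 1, 5, 4, 6, 3, 7).

ℓ(w)=5; the 3 essential cells (i,j,r):

[(1, 1, 0), (3, 4, 2), (5, 3, 2)]


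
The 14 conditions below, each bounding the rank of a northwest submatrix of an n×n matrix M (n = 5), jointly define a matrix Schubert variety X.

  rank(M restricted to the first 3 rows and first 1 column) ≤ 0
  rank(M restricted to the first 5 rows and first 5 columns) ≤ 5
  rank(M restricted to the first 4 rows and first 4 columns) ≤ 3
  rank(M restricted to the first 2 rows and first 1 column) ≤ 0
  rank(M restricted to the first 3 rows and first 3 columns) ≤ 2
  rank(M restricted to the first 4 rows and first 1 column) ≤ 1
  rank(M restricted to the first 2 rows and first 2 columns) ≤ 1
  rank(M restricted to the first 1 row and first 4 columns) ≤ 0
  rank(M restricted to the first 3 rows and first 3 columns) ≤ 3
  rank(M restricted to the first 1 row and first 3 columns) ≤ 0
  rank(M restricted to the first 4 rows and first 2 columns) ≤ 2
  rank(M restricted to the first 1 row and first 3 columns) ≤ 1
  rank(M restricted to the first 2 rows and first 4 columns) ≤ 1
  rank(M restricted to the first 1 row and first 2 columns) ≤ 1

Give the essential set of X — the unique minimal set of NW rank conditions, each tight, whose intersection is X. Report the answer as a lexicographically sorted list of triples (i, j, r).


Rank table r_w(5×5) implied by the 14 constraints:

  i=1: 0, 0, 0, 0, 1
  i=2: 0, 1, 1, 1, 2
  i=3: 0, 1, 2, 2, 3
  i=4: 1, 2, 3, 3, 4
  i=5: 1, 2, 3, 4, 5

hence w(1..5) = (5, 2, 3, 1, 4).

2 SE-corners of the 6-cell Rothe diagram give Ess(w):

[(1, 4, 0), (3, 1, 0)]


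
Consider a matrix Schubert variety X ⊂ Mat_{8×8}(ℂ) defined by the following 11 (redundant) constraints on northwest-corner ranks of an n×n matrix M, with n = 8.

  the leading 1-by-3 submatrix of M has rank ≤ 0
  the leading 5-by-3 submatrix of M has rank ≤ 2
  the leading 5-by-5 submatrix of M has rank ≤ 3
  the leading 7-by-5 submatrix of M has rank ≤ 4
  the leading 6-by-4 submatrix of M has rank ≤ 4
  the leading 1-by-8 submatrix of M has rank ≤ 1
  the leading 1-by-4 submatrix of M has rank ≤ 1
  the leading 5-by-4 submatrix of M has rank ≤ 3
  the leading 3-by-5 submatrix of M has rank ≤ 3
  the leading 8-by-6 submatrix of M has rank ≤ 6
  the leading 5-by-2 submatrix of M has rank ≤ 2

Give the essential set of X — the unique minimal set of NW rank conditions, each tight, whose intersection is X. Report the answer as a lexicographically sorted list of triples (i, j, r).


Propagating the 11 rank bounds to every northwest block:

  R[1]: 0, 0, 0, 1, 1, 1, 1, 1
  R[2]: 1, 1, 1, 2, 2, 2, 2, 2
  R[3]: 1, 2, 2, 3, 3, 3, 3, 3
  R[4]: 1, 2, 2, 3, 3, 4, 4, 4
  R[5]: 1, 2, 2, 3, 3, 4, 5, 5
  R[6]: 1, 2, 3, 4, 4, 5, 6, 6
  R[7]: 1, 2, 3, 4, 4, 5, 6, 7
  R[8]: 1, 2, 3, 4, 5, 6, 7, 8

the unique w with this rank table is (4, 1, 2, 6, 7, 3, 8, 5).

Fulton essential set (4 of the 8 Rothe cells):

[(1, 3, 0), (5, 3, 2), (5, 5, 3), (7, 5, 4)]


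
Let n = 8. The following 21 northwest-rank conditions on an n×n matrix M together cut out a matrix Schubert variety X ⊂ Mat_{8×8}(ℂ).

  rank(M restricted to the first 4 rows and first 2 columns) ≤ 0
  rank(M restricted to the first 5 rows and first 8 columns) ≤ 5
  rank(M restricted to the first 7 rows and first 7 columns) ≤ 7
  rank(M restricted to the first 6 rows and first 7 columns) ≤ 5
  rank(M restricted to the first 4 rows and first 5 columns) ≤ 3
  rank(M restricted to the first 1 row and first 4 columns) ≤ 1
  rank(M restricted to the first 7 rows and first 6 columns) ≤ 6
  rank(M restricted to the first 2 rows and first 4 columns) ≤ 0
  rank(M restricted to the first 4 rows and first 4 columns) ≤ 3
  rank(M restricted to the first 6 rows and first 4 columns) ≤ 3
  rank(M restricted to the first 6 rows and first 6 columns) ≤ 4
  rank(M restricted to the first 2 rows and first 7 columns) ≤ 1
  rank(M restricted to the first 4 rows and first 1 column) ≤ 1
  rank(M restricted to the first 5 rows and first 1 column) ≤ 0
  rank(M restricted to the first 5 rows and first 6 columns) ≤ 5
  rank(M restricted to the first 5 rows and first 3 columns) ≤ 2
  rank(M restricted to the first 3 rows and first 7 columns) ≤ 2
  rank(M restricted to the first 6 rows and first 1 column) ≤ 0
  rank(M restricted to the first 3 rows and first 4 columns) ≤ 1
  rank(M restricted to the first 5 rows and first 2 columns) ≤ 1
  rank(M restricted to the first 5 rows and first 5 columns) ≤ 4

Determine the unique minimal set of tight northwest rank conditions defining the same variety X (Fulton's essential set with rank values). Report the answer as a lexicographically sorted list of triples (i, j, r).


Propagating the 21 rank bounds to every northwest block:

  i=1: 0  0  0  0  1  1  1  1
  i=2: 0  0  0  0  1  1  1  2
  i=3: 0  0  1  1  2  2  2  3
  i=4: 0  0  1  2  3  3  3  4
  i=5: 0  1  2  3  4  4  4  5
  i=6: 0  1  2  3  4  4  5  6
  i=7: 1  2  3  4  5  5  6  7
  i=8: 1  2  3  4  5  6  7  8

hence w(1..8) = (5, 8, 3, 4, 2, 7, 1, 6).

ℓ(w)=17; the 5 essential cells (i,j,r):

[(2, 4, 0), (2, 7, 1), (4, 2, 0), (6, 1, 0), (6, 6, 4)]
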